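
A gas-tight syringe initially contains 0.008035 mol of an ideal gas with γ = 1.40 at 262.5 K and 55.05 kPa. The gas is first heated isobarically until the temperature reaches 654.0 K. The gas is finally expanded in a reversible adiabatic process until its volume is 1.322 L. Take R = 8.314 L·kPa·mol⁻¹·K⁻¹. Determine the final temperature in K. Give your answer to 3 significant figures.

T₃ ≈ 533 K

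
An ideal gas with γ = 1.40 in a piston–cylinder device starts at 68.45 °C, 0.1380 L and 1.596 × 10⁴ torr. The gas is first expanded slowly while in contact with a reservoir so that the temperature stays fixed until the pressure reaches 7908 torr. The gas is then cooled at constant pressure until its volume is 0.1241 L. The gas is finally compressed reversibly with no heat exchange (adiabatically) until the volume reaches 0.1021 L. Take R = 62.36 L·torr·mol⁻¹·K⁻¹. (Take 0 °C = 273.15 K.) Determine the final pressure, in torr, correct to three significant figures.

Convert: T₁ = 341.6 K.
Isothermal, so P V is constant: T₂ = T₁; V₂ = V₁·(P₁/P₂) = 0.2785 L.
Isobaric, so V/T is constant: P₃ = P₂; T₃ = T₂·(V₃/V₂) = 152.2 K.
Adiabatic (γ = 1.40), T V^(γ−1) and P V^γ constant: T₄ = T₃·(V₃/V₄)^(γ−1) = 164.6 K; P₄ = P₃·(V₃/V₄)^γ = 1.039e+04 torr.

P₄ ≈ 1.04e+04 torr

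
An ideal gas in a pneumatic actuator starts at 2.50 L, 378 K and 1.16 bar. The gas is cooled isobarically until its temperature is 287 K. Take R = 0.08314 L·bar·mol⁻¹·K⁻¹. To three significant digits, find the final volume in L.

Isobaric, so V/T is constant: P₂ = P₁; V₂ = V₁·(T₂/T₁) = 1.898 L.

V₂ ≈ 1.90 L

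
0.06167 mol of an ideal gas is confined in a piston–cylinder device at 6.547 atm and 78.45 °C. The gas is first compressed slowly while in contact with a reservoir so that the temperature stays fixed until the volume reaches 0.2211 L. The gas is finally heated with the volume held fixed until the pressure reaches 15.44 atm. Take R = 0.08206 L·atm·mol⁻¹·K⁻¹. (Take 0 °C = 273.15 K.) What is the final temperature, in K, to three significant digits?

T₃ ≈ 675 K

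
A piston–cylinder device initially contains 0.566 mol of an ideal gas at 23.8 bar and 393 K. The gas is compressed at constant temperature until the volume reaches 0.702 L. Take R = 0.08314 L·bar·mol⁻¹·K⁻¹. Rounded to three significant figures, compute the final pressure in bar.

From PV = nRT: V₁ = nRT₁/P₁ = 0.7770 L.
Isothermal, so P V is constant: T₂ = T₁; P₂ = P₁·(V₁/V₂) = 26.34 bar.

P₂ ≈ 26.3 bar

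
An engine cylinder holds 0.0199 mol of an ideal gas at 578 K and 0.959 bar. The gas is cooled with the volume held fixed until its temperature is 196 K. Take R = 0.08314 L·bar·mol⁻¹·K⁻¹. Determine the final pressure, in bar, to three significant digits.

From PV = nRT: V₁ = nRT₁/P₁ = 0.9972 L.
Isochoric, so P/T is constant: V₂ = V₁; P₂ = P₁·(T₂/T₁) = 0.3252 bar.

P₂ ≈ 0.325 bar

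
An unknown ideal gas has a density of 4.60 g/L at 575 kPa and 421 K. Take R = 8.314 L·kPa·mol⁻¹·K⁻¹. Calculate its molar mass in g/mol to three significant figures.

ρ = PM/(RT) ⇒ M = ρRT/P = (4.60 × 8.314 × 421.0) / 575

M ≈ 28.0 g/mol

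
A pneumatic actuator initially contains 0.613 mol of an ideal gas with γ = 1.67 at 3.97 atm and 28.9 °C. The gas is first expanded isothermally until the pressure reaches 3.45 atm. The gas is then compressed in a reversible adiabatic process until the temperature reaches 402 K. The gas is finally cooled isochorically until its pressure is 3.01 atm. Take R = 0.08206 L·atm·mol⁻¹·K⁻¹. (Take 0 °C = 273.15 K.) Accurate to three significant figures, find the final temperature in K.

T₄ ≈ 172 K

Convert: T₁ = 302.0 K.
From PV = nRT: V₁ = nRT₁/P₁ = 3.827 L.
Isothermal, so P V is constant: T₂ = T₁; V₂ = V₁·(P₁/P₂) = 4.404 L.
Reversible adiabatic, γ = 1.67: P₃ = P₂·(T₃/T₂)^(γ/(γ−1)) = 7.035 atm; V₃ = V₂·(T₂/T₃)^(1/(γ−1)) = 2.874 L.
V constant ⇒ P ∝ T: V₄ = V₃; T₄ = T₃·(P₄/P₃) = 172.0 K.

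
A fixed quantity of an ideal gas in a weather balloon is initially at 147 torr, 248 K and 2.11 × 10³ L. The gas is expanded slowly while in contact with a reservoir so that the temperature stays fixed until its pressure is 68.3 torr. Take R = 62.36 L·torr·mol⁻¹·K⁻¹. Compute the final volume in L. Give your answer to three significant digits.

T constant ⇒ Boyle's law P V = const: T₂ = T₁; V₂ = V₁·(P₁/P₂) = 4541 L.

V₂ ≈ 4.54e+03 L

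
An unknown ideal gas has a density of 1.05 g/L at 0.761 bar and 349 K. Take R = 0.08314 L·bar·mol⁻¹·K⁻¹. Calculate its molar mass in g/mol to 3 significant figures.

ρ = PM/(RT) ⇒ M = ρRT/P = (1.05 × 0.08314 × 349.0) / 0.761

M ≈ 40.0 g/mol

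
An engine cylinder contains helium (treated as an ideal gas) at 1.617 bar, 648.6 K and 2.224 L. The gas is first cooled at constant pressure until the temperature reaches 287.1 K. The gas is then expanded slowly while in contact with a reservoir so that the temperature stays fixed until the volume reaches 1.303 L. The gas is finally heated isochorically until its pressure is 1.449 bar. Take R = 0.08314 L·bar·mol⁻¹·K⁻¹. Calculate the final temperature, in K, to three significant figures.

P constant ⇒ V ∝ T: P₂ = P₁; V₂ = V₁·(T₂/T₁) = 0.9844 L.
Isothermal, so P V is constant: T₃ = T₂; P₃ = P₂·(V₂/V₃) = 1.222 bar.
V constant ⇒ P ∝ T: V₄ = V₃; T₄ = T₃·(P₄/P₃) = 340.5 K.

T₄ ≈ 341 K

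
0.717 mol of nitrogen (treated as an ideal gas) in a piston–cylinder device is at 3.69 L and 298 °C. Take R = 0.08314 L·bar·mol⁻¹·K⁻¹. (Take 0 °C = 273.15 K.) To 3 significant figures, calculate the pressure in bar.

P ≈ 9.23 bar

Convert: T = 571.15 K.
PV = nRT ⇒ P = nRT/V = (0.717 × 0.08314 × 571.15) / 3.69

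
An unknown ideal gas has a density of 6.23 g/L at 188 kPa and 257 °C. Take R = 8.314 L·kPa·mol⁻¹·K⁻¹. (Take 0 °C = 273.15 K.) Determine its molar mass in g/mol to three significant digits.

M ≈ 146 g/mol

ρ = PM/(RT) ⇒ M = ρRT/P = (6.23 × 8.314 × 530.1) / 188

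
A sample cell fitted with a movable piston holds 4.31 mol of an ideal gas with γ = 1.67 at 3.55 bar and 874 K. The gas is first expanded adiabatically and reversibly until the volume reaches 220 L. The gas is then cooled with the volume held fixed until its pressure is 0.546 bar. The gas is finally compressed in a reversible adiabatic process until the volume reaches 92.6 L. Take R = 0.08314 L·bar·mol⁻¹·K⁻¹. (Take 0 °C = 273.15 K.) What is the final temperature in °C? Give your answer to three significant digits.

T₄ ≈ 325 °C

From PV = nRT: V₁ = nRT₁/P₁ = 88.22 L.
Adiabatic (γ = 1.67), T V^(γ−1) and P V^γ constant: T₂ = T₁·(V₁/V₂)^(γ−1) = 473.8 K; P₂ = P₁·(V₁/V₂)^γ = 0.7718 bar.
V constant ⇒ P ∝ T: V₃ = V₂; T₃ = T₂·(P₃/P₂) = 335.2 K.
Reversible adiabatic, γ = 1.67: T₄ = T₃·(V₃/V₄)^(γ−1) = 598.6 K; P₄ = P₃·(V₃/V₄)^γ = 2.316 bar.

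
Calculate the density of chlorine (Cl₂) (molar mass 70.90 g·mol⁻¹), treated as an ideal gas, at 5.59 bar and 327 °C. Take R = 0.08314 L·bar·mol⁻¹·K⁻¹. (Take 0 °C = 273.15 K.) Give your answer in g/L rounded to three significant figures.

ρ ≈ 7.94 g/L

ρ = PM/(RT) = (5.59 × 70.90) / (0.08314 × 600.1)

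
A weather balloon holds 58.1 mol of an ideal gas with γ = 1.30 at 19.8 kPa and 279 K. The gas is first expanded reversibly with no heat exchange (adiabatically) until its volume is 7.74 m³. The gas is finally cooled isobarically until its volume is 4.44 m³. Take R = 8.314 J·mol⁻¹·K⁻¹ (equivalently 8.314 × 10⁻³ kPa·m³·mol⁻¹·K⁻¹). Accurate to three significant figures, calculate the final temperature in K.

T₃ ≈ 154 K

From PV = nRT: V₁ = nRT₁/P₁ = 6.807 m³.
Reversible adiabatic, γ = 1.30: T₂ = T₁·(V₁/V₂)^(γ−1) = 268.4 K; P₂ = P₁·(V₁/V₂)^γ = 16.75 kPa.
P constant ⇒ V ∝ T: P₃ = P₂; T₃ = T₂·(V₃/V₂) = 154.0 K.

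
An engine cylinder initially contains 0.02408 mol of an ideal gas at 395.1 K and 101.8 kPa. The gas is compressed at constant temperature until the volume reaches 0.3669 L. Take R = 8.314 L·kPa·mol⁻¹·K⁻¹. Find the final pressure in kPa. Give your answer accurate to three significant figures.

From PV = nRT: V₁ = nRT₁/P₁ = 0.7770 L.
Isothermal, so P V is constant: T₂ = T₁; P₂ = P₁·(V₁/V₂) = 215.6 kPa.

P₂ ≈ 216 kPa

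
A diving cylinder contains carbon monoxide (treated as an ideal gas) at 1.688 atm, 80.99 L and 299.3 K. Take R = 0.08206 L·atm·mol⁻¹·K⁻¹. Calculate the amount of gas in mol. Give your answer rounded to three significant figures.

n ≈ 5.57 mol

PV = nRT ⇒ n = PV/(RT) = (1.688 × 80.99) / (0.08206 × 299.3)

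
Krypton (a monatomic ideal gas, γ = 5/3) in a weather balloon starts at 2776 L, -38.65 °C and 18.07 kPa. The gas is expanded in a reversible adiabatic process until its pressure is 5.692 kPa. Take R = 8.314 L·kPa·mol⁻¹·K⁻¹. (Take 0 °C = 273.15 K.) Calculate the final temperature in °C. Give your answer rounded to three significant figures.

T₂ ≈ -125 °C

Convert: T₁ = 234.5 K.
Reversible adiabatic, γ = 5/3: T₂ = T₁·(P₂/P₁)^((γ−1)/γ) = 147.7 K; V₂ = V₁·(P₁/P₂)^(1/γ) = 5552 L.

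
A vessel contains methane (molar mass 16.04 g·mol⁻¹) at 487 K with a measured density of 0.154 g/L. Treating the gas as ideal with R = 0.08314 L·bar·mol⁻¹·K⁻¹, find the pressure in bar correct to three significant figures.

P ≈ 0.389 bar

ρ = PM/(RT) ⇒ P = ρRT/M = (0.154 × 0.08314 × 487.0) / 16.04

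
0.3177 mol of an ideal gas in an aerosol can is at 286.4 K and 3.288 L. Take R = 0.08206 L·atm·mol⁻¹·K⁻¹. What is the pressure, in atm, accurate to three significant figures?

PV = nRT ⇒ P = nRT/V = (0.3177 × 0.08206 × 286.4) / 3.288

P ≈ 2.27 atm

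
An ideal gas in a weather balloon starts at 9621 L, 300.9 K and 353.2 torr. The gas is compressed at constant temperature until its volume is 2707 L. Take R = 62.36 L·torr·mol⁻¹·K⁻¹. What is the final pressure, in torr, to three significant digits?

T constant ⇒ Boyle's law P V = const: T₂ = T₁; P₂ = P₁·(V₁/V₂) = 1255 torr.

P₂ ≈ 1.26e+03 torr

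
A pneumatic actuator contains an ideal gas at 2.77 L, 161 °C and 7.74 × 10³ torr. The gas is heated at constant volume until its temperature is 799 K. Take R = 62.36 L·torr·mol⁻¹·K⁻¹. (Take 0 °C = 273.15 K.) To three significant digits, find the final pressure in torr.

Convert: T₁ = 434.1 K.
Isochoric, so P/T is constant: V₂ = V₁; P₂ = P₁·(T₂/T₁) = 1.424e+04 torr.

P₂ ≈ 1.42e+04 torr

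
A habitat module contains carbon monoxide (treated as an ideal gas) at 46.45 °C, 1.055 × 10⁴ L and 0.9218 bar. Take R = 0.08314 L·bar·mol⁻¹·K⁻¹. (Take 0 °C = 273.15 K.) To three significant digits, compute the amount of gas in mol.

n ≈ 366 mol

Convert: T = 319.60 K.
PV = nRT ⇒ n = PV/(RT) = (0.9218 × 1.055e+04) / (0.08314 × 319.60)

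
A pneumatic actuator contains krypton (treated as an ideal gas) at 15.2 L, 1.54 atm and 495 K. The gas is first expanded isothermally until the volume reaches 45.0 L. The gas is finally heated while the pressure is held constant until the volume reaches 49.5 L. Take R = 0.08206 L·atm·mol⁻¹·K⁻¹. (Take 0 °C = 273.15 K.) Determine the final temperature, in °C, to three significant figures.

T₃ ≈ 271 °C

Isothermal, so P V is constant: T₂ = T₁; P₂ = P₁·(V₁/V₂) = 0.5202 atm.
Isobaric, so V/T is constant: P₃ = P₂; T₃ = T₂·(V₃/V₂) = 544.5 K.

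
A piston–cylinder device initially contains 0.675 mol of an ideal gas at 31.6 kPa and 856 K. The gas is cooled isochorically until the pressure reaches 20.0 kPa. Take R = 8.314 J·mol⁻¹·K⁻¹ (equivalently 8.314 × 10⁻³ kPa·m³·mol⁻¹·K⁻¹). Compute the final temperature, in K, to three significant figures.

From PV = nRT: V₁ = nRT₁/P₁ = 0.1520 m³.
V constant ⇒ P ∝ T: V₂ = V₁; T₂ = T₁·(P₂/P₁) = 541.8 K.

T₂ ≈ 542 K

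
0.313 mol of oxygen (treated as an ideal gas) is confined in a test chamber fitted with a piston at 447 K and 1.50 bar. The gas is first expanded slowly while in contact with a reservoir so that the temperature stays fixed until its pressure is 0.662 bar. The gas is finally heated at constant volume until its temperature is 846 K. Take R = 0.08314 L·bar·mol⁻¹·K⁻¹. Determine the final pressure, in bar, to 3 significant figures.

P₃ ≈ 1.25 bar

From PV = nRT: V₁ = nRT₁/P₁ = 7.755 L.
Isothermal, so P V is constant: T₂ = T₁; V₂ = V₁·(P₁/P₂) = 17.57 L.
V constant ⇒ P ∝ T: V₃ = V₂; P₃ = P₂·(T₃/T₂) = 1.253 bar.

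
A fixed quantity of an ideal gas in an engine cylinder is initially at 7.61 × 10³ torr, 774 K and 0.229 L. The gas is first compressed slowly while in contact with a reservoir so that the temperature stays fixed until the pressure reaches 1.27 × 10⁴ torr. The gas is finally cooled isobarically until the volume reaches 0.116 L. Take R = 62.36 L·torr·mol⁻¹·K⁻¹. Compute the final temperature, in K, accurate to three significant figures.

T constant ⇒ Boyle's law P V = const: T₂ = T₁; V₂ = V₁·(P₁/P₂) = 0.1372 L.
P constant ⇒ V ∝ T: P₃ = P₂; T₃ = T₂·(V₃/V₂) = 654.3 K.

T₃ ≈ 654 K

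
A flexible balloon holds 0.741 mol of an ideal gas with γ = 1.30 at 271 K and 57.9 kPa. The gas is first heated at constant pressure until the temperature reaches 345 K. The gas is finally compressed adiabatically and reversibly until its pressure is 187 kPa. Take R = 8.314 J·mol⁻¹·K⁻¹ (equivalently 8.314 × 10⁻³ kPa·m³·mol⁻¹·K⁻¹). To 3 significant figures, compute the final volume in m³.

From PV = nRT: V₁ = nRT₁/P₁ = 0.02883 m³.
Isobaric, so V/T is constant: P₂ = P₁; V₂ = V₁·(T₂/T₁) = 0.03671 m³.
Reversible adiabatic, γ = 1.30: T₃ = T₂·(P₃/P₂)^((γ−1)/γ) = 452.2 K; V₃ = V₂·(P₂/P₃)^(1/γ) = 0.01490 m³.

V₃ ≈ 0.0149 m³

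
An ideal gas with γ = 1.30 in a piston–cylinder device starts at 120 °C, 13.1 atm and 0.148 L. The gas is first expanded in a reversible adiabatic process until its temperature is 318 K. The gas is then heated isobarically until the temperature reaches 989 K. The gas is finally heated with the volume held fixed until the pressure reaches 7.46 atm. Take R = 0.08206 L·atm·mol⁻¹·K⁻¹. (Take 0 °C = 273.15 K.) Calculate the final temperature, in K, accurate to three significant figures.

T₄ ≈ 1.41e+03 K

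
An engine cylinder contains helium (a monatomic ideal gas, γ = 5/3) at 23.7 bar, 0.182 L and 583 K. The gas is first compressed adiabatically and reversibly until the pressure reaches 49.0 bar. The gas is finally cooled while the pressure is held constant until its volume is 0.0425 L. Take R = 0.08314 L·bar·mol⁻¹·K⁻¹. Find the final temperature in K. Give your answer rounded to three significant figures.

Adiabatic (γ = 5/3), T V^(γ−1) and P V^γ constant: T₂ = T₁·(P₂/P₁)^((γ−1)/γ) = 779.6 K; V₂ = V₁·(P₁/P₂)^(1/γ) = 0.1177 L.
Isobaric, so V/T is constant: P₃ = P₂; T₃ = T₂·(V₃/V₂) = 281.5 K.

T₃ ≈ 281 K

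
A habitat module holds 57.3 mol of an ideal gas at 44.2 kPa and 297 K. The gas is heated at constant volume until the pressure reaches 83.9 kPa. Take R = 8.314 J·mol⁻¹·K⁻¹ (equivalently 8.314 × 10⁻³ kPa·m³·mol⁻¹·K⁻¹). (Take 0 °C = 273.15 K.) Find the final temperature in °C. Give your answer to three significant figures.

T₂ ≈ 291 °C

From PV = nRT: V₁ = nRT₁/P₁ = 3.201 m³.
Isochoric, so P/T is constant: V₂ = V₁; T₂ = T₁·(P₂/P₁) = 563.8 K.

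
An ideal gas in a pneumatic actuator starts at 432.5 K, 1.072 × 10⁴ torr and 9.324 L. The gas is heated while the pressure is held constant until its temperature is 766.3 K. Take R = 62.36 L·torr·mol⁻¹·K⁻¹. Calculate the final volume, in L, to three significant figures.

P constant ⇒ V ∝ T: P₂ = P₁; V₂ = V₁·(T₂/T₁) = 16.52 L.

V₂ ≈ 16.5 L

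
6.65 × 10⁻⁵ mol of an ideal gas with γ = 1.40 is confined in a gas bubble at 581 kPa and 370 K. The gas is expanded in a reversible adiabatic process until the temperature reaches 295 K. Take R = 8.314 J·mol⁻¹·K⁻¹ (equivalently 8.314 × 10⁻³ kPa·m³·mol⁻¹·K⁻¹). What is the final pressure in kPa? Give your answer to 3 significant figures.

P₂ ≈ 263 kPa

From PV = nRT: V₁ = nRT₁/P₁ = 3.521e-07 m³.
Reversible adiabatic, γ = 1.40: P₂ = P₁·(T₂/T₁)^(γ/(γ−1)) = 262.9 kPa; V₂ = V₁·(T₁/T₂)^(1/(γ−1)) = 6.203e-07 m³.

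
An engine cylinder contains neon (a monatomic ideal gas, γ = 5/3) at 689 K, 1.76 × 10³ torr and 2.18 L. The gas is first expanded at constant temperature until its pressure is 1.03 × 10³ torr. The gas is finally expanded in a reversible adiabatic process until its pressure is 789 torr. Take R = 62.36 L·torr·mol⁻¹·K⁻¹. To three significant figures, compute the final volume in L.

T constant ⇒ Boyle's law P V = const: T₂ = T₁; V₂ = V₁·(P₁/P₂) = 3.725 L.
Reversible adiabatic, γ = 5/3: T₃ = T₂·(P₃/P₂)^((γ−1)/γ) = 619.3 K; V₃ = V₂·(P₂/P₃)^(1/γ) = 4.371 L.

V₃ ≈ 4.37 L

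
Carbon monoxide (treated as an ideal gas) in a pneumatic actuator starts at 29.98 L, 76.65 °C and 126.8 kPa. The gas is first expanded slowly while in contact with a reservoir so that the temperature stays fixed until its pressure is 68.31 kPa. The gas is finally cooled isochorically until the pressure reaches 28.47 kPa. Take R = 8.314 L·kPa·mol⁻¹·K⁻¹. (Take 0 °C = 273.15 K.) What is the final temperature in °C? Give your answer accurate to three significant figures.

T₃ ≈ -127 °C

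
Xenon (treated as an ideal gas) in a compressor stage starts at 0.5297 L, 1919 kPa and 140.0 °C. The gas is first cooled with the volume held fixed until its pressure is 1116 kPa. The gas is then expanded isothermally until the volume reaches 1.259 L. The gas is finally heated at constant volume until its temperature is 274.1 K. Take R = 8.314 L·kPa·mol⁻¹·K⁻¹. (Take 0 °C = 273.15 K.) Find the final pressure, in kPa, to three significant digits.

P₄ ≈ 536 kPa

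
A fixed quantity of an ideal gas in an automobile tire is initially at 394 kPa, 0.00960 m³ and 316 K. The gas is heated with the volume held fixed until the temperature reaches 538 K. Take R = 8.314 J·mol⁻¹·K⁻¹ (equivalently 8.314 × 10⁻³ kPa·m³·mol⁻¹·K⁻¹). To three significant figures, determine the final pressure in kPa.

P₂ ≈ 671 kPa

Isochoric, so P/T is constant: V₂ = V₁; P₂ = P₁·(T₂/T₁) = 670.8 kPa.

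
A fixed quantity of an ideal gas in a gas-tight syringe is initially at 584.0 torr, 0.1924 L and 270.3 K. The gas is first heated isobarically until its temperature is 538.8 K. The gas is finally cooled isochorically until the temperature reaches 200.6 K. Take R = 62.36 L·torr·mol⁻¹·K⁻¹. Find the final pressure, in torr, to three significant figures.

P₃ ≈ 217 torr

P constant ⇒ V ∝ T: P₂ = P₁; V₂ = V₁·(T₂/T₁) = 0.3835 L.
Isochoric, so P/T is constant: V₃ = V₂; P₃ = P₂·(T₃/T₂) = 217.4 torr.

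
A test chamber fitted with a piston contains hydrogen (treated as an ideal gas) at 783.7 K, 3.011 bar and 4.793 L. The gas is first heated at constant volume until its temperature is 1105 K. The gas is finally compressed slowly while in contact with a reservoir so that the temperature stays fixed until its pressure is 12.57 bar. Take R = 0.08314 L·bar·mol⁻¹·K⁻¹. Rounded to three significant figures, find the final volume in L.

V₃ ≈ 1.62 L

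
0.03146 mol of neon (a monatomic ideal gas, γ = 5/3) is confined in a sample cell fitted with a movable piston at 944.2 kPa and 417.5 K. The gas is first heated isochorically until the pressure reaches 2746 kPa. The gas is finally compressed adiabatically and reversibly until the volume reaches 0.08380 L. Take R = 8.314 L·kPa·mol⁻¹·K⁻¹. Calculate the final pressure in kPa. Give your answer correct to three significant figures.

P₃ ≈ 4.70e+03 kPa

From PV = nRT: V₁ = nRT₁/P₁ = 0.1157 L.
V constant ⇒ P ∝ T: V₂ = V₁; T₂ = T₁·(P₂/P₁) = 1214 K.
Adiabatic (γ = 5/3), T V^(γ−1) and P V^γ constant: T₃ = T₂·(V₂/V₃)^(γ−1) = 1505 K; P₃ = P₂·(V₂/V₃)^γ = 4698 kPa.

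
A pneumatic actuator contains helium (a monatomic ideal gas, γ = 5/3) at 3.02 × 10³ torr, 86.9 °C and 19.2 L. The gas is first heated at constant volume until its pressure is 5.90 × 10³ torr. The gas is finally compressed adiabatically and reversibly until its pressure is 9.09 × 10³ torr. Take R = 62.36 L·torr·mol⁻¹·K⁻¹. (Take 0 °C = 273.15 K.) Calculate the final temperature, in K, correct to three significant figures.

T₃ ≈ 836 K

Convert: T₁ = 360.0 K.
V constant ⇒ P ∝ T: V₂ = V₁; T₂ = T₁·(P₂/P₁) = 703.4 K.
Adiabatic (γ = 5/3), T V^(γ−1) and P V^γ constant: T₃ = T₂·(P₃/P₂)^((γ−1)/γ) = 836.2 K; V₃ = V₂·(P₂/P₃)^(1/γ) = 14.81 L.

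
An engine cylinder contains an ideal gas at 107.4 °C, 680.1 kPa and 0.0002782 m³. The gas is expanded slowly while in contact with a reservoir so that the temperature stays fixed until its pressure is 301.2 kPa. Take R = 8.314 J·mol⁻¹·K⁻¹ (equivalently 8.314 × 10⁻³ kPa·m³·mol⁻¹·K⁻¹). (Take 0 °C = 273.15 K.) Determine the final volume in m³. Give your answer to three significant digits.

Convert: T₁ = 380.5 K.
T constant ⇒ Boyle's law P V = const: T₂ = T₁; V₂ = V₁·(P₁/P₂) = 0.0006282 m³.

V₂ ≈ 0.000628 m³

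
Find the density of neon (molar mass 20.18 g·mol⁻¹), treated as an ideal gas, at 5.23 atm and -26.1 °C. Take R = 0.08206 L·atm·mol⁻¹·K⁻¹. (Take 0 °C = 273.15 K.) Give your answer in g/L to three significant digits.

ρ = PM/(RT) = (5.23 × 20.18) / (0.08206 × 247.0)

ρ ≈ 5.21 g/L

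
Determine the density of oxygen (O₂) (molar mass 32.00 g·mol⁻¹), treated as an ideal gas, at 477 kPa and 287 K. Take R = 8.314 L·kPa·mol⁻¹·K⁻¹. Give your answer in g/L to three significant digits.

ρ = PM/(RT) = (477 × 32.00) / (8.314 × 287.0)

ρ ≈ 6.40 g/L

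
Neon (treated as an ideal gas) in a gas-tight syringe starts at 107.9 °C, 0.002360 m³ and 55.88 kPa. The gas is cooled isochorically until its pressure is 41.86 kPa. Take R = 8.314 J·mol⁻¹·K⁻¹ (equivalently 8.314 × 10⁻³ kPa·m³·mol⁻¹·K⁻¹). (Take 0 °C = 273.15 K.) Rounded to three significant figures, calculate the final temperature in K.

Convert: T₁ = 381.0 K.
V constant ⇒ P ∝ T: V₂ = V₁; T₂ = T₁·(P₂/P₁) = 285.4 K.

T₂ ≈ 285 K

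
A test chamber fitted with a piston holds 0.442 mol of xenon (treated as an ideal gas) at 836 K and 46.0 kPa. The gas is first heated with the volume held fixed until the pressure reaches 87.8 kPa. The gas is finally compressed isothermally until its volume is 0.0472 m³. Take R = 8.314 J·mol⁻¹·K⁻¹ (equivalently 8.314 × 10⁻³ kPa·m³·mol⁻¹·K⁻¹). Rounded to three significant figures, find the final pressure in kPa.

P₃ ≈ 124 kPa

From PV = nRT: V₁ = nRT₁/P₁ = 0.06679 m³.
Isochoric, so P/T is constant: V₂ = V₁; T₂ = T₁·(P₂/P₁) = 1596 K.
Isothermal, so P V is constant: T₃ = T₂; P₃ = P₂·(V₂/V₃) = 124.2 kPa.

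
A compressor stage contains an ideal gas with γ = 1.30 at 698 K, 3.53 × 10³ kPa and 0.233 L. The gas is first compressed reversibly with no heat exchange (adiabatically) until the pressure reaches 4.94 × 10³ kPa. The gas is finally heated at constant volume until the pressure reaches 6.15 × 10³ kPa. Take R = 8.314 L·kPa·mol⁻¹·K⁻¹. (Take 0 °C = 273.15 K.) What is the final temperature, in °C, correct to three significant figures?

Adiabatic (γ = 1.30), T V^(γ−1) and P V^γ constant: T₂ = T₁·(P₂/P₁)^((γ−1)/γ) = 754.3 K; V₂ = V₁·(P₁/P₂)^(1/γ) = 0.1799 L.
Isochoric, so P/T is constant: V₃ = V₂; T₃ = T₂·(P₃/P₂) = 939.0 K.

T₃ ≈ 666 °C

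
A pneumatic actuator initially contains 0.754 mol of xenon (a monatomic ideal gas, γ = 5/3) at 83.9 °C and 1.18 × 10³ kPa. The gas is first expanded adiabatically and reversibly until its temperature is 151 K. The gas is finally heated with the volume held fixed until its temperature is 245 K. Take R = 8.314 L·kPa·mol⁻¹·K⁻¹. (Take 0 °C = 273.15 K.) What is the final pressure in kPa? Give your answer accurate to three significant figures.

Convert: T₁ = 357.0 K.
From PV = nRT: V₁ = nRT₁/P₁ = 1.897 L.
Reversible adiabatic, γ = 5/3: P₂ = P₁·(T₂/T₁)^(γ/(γ−1)) = 137.2 kPa; V₂ = V₁·(T₁/T₂)^(1/(γ−1)) = 6.897 L.
Isochoric, so P/T is constant: V₃ = V₂; P₃ = P₂·(T₃/T₂) = 222.7 kPa.

P₃ ≈ 223 kPa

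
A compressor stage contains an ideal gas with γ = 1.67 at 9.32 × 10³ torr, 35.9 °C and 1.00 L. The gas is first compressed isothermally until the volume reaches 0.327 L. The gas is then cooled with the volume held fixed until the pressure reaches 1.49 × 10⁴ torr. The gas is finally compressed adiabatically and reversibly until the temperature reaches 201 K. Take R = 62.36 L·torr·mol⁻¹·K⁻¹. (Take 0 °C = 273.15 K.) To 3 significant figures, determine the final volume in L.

V₄ ≈ 0.236 L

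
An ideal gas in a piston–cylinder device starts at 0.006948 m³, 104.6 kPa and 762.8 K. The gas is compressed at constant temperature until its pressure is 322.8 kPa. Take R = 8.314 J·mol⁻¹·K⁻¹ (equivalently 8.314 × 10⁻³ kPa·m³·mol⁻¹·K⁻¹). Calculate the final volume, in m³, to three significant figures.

Isothermal, so P V is constant: T₂ = T₁; V₂ = V₁·(P₁/P₂) = 0.002251 m³.

V₂ ≈ 0.00225 m³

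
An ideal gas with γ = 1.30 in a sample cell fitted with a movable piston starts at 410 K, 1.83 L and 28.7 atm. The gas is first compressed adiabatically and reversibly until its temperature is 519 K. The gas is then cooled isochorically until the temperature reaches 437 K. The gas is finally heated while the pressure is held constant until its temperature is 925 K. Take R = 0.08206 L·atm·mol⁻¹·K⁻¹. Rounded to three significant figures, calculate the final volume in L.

Adiabatic (γ = 1.30), T V^(γ−1) and P V^γ constant: P₂ = P₁·(T₂/T₁)^(γ/(γ−1)) = 79.72 atm; V₂ = V₁·(T₁/T₂)^(1/(γ−1)) = 0.8340 L.
Isochoric, so P/T is constant: V₃ = V₂; P₃ = P₂·(T₃/T₂) = 67.12 atm.
Isobaric, so V/T is constant: P₄ = P₃; V₄ = V₃·(T₄/T₃) = 1.765 L.

V₄ ≈ 1.77 L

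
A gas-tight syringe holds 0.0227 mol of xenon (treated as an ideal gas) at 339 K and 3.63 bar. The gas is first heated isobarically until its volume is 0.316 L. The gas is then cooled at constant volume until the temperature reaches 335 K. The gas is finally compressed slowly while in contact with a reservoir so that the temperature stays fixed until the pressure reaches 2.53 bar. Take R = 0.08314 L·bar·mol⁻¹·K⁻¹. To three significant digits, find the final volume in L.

V₄ ≈ 0.250 L

From PV = nRT: V₁ = nRT₁/P₁ = 0.1762 L.
Isobaric, so V/T is constant: P₂ = P₁; T₂ = T₁·(V₂/V₁) = 607.8 K.
Isochoric, so P/T is constant: V₃ = V₂; P₃ = P₂·(T₃/T₂) = 2.001 bar.
T constant ⇒ Boyle's law P V = const: T₄ = T₃; V₄ = V₃·(P₃/P₄) = 0.2499 L.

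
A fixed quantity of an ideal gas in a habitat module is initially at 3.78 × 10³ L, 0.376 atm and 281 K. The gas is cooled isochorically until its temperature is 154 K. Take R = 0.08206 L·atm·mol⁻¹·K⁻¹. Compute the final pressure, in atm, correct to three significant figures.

V constant ⇒ P ∝ T: V₂ = V₁; P₂ = P₁·(T₂/T₁) = 0.2061 atm.

P₂ ≈ 0.206 atm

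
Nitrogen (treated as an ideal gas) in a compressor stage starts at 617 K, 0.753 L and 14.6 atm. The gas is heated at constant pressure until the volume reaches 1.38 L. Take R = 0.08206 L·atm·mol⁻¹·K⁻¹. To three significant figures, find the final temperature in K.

T₂ ≈ 1.13e+03 K

P constant ⇒ V ∝ T: P₂ = P₁; T₂ = T₁·(V₂/V₁) = 1131 K.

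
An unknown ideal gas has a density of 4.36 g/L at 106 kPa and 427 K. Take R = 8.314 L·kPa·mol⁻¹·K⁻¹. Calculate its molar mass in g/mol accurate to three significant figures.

ρ = PM/(RT) ⇒ M = ρRT/P = (4.36 × 8.314 × 427.0) / 106

M ≈ 146 g/mol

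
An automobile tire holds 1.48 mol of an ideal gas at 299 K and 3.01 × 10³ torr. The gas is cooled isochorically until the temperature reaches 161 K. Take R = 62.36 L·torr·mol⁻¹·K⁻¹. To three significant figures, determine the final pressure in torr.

From PV = nRT: V₁ = nRT₁/P₁ = 9.168 L.
Isochoric, so P/T is constant: V₂ = V₁; P₂ = P₁·(T₂/T₁) = 1621 torr.

P₂ ≈ 1.62e+03 torr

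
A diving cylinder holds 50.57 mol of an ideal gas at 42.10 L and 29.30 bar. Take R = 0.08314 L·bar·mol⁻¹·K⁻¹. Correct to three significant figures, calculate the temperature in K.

PV = nRT ⇒ T = PV/(nR) = (29.30 × 42.10) / (50.57 × 0.08314)

T ≈ 293 K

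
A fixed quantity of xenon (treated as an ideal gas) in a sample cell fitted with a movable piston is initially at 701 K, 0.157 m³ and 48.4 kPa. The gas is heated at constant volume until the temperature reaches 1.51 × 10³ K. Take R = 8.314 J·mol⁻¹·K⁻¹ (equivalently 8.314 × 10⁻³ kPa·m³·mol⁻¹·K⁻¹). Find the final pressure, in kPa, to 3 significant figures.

P₂ ≈ 104 kPa

V constant ⇒ P ∝ T: V₂ = V₁; P₂ = P₁·(T₂/T₁) = 104.3 kPa.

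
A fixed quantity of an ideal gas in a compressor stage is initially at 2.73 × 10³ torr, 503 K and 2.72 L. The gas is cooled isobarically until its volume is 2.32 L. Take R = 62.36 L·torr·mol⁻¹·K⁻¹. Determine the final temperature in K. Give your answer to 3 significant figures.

T₂ ≈ 429 K

P constant ⇒ V ∝ T: P₂ = P₁; T₂ = T₁·(V₂/V₁) = 429.0 K.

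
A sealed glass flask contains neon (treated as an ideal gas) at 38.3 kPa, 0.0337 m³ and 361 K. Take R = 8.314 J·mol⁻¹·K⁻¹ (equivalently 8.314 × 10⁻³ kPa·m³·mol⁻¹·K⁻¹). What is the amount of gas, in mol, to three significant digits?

n ≈ 0.430 mol

PV = nRT ⇒ n = PV/(RT) = (38.3 × 0.0337) / (8.314 × 10⁻³ × 361)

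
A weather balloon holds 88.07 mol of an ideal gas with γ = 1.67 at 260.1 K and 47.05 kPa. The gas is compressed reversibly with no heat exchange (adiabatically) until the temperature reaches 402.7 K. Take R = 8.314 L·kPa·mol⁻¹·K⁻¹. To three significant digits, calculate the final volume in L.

V₂ ≈ 2.11e+03 L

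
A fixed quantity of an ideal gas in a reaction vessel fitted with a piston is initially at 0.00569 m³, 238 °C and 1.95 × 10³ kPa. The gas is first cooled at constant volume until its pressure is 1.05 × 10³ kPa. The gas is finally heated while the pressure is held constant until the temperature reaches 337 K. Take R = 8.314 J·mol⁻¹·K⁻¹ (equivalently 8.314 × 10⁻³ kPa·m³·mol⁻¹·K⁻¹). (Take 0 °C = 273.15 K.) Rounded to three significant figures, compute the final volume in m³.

Convert: T₁ = 511.1 K.
V constant ⇒ P ∝ T: V₂ = V₁; T₂ = T₁·(P₂/P₁) = 275.2 K.
Isobaric, so V/T is constant: P₃ = P₂; V₃ = V₂·(T₃/T₂) = 0.006967 m³.

V₃ ≈ 0.00697 m³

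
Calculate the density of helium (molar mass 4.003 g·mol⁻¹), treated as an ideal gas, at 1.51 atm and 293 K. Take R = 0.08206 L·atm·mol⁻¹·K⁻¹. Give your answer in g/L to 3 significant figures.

ρ ≈ 0.251 g/L

ρ = PM/(RT) = (1.51 × 4.003) / (0.08206 × 293.0)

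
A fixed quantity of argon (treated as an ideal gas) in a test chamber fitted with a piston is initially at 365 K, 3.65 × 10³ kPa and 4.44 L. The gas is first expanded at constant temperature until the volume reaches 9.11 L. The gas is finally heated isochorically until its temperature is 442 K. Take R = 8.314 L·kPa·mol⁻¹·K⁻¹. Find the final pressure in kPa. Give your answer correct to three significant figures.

P₃ ≈ 2.15e+03 kPa

T constant ⇒ Boyle's law P V = const: T₂ = T₁; P₂ = P₁·(V₁/V₂) = 1779 kPa.
V constant ⇒ P ∝ T: V₃ = V₂; P₃ = P₂·(T₃/T₂) = 2154 kPa.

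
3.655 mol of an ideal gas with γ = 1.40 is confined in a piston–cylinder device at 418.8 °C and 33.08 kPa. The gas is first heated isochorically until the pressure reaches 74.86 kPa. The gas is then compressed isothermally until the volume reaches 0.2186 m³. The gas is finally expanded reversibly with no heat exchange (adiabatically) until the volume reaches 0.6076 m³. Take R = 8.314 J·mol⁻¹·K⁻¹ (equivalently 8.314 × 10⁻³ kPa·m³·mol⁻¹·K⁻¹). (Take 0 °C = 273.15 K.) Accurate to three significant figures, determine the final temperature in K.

T₄ ≈ 1.04e+03 K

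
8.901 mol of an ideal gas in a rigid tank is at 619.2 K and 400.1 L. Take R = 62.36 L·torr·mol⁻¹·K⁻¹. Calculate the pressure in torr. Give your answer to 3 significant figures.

P ≈ 859 torr

PV = nRT ⇒ P = nRT/V = (8.901 × 62.36 × 619.2) / 400.1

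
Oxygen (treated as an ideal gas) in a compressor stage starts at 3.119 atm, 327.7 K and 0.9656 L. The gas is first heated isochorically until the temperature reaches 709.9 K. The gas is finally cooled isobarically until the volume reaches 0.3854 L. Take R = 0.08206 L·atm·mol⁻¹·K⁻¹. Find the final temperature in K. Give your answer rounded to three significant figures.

V constant ⇒ P ∝ T: V₂ = V₁; P₂ = P₁·(T₂/T₁) = 6.757 atm.
P constant ⇒ V ∝ T: P₃ = P₂; T₃ = T₂·(V₃/V₂) = 283.3 K.

T₃ ≈ 283 K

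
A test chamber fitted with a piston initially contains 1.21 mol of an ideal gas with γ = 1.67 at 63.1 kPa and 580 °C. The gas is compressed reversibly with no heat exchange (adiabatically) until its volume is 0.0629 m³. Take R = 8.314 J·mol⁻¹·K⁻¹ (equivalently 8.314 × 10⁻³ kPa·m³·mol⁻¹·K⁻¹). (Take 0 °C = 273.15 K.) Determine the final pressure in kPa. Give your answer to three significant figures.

Convert: T₁ = 853.1 K.
From PV = nRT: V₁ = nRT₁/P₁ = 0.1360 m³.
Reversible adiabatic, γ = 1.67: T₂ = T₁·(V₁/V₂)^(γ−1) = 1430 K; P₂ = P₁·(V₁/V₂)^γ = 228.8 kPa.

P₂ ≈ 229 kPa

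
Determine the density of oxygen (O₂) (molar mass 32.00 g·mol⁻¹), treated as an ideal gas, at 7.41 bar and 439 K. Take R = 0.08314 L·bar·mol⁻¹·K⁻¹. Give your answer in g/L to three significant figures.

ρ = PM/(RT) = (7.41 × 32.00) / (0.08314 × 439.0)

ρ ≈ 6.50 g/L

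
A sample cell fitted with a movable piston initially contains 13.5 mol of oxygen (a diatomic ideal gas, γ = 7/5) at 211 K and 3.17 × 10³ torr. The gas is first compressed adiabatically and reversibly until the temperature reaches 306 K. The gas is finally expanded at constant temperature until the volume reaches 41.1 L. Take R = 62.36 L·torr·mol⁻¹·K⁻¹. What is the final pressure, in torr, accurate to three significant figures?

P₃ ≈ 6.27e+03 torr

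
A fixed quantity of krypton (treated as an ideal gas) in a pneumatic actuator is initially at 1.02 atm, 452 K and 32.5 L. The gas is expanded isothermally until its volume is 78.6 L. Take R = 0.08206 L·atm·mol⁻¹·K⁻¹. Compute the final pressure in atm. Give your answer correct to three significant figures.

T constant ⇒ Boyle's law P V = const: T₂ = T₁; P₂ = P₁·(V₁/V₂) = 0.4218 atm.

P₂ ≈ 0.422 atm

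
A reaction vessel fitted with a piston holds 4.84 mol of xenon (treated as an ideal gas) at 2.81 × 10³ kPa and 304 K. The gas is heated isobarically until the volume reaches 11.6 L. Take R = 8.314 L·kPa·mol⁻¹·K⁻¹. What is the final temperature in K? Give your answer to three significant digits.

From PV = nRT: V₁ = nRT₁/P₁ = 4.353 L.
Isobaric, so V/T is constant: P₂ = P₁; T₂ = T₁·(V₂/V₁) = 810.0 K.

T₂ ≈ 810 K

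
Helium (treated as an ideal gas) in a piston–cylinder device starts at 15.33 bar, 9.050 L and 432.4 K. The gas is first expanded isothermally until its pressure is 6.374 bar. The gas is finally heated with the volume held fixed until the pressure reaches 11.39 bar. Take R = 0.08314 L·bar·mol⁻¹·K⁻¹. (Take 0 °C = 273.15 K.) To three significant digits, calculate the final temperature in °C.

T₃ ≈ 500 °C

Isothermal, so P V is constant: T₂ = T₁; V₂ = V₁·(P₁/P₂) = 21.77 L.
V constant ⇒ P ∝ T: V₃ = V₂; T₃ = T₂·(P₃/P₂) = 772.7 K.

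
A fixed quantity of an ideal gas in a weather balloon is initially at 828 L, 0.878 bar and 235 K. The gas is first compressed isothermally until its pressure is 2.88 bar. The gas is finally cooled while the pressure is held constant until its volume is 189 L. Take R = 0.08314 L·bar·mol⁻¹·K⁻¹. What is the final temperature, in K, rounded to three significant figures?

T₃ ≈ 176 K

T constant ⇒ Boyle's law P V = const: T₂ = T₁; V₂ = V₁·(P₁/P₂) = 252.4 L.
P constant ⇒ V ∝ T: P₃ = P₂; T₃ = T₂·(V₃/V₂) = 176.0 K.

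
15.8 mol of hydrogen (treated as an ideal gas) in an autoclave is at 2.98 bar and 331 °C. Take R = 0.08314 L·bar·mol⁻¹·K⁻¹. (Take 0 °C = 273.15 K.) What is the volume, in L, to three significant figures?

Convert: T = 604.15 K.
PV = nRT ⇒ V = nRT/P = (15.8 × 0.08314 × 604.15) / 2.98

V ≈ 266 L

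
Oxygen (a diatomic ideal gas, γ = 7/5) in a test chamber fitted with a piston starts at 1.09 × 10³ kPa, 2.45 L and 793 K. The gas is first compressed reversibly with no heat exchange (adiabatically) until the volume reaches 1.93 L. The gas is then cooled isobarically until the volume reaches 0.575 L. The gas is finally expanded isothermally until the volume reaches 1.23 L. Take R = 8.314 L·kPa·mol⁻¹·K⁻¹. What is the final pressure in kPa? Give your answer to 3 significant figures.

Adiabatic (γ = 7/5), T V^(γ−1) and P V^γ constant: T₂ = T₁·(V₁/V₂)^(γ−1) = 872.4 K; P₂ = P₁·(V₁/V₂)^γ = 1522 kPa.
P constant ⇒ V ∝ T: P₃ = P₂; T₃ = T₂·(V₃/V₂) = 259.9 K.
T constant ⇒ Boyle's law P V = const: T₄ = T₃; P₄ = P₃·(V₃/V₄) = 711.6 kPa.

P₄ ≈ 712 kPa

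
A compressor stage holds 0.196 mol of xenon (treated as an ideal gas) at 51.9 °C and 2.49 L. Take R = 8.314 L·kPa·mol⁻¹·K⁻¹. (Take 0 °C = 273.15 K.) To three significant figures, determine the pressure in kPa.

P ≈ 213 kPa

Convert: T = 325.05 K.
PV = nRT ⇒ P = nRT/V = (0.196 × 8.314 × 325.05) / 2.49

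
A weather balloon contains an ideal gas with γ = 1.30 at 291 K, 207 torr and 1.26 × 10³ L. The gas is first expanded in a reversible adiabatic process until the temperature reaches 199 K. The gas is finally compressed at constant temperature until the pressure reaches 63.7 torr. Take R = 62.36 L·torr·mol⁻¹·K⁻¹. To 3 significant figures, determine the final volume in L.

Adiabatic (γ = 1.30), T V^(γ−1) and P V^γ constant: P₂ = P₁·(T₂/T₁)^(γ/(γ−1)) = 39.88 torr; V₂ = V₁·(T₁/T₂)^(1/(γ−1)) = 4472 L.
Isothermal, so P V is constant: T₃ = T₂; V₃ = V₂·(P₂/P₃) = 2800 L.

V₃ ≈ 2.80e+03 L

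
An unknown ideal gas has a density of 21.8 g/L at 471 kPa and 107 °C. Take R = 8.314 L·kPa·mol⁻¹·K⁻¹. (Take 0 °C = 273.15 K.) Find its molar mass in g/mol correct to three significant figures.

ρ = PM/(RT) ⇒ M = ρRT/P = (21.8 × 8.314 × 380.1) / 471

M ≈ 146 g/mol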